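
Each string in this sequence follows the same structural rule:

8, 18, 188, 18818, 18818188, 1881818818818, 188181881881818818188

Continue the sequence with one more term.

1881818818818188181881881818818818

Each term (from the third on) is the previous term followed by the one before it: term 3 = 18·8 = 188.
The next term joins 188181881881818818188 and 1881818818818.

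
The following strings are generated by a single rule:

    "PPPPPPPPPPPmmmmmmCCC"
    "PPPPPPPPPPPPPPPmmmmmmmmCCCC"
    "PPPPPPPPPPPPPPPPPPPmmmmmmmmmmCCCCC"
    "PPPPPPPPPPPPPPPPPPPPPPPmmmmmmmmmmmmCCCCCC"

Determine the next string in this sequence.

PPPPPPPPPPPPPPPPPPPPPPPPPPPmmmmmmmmmmmmmmCCCCCCC

Reading off run lengths: P runs 11, 15, 19, 23; m runs 6, 8, 10, 12; C runs 3, 4, 5, 6 — each is linear in n, where the shown terms are n = 3, 4, 5, 6.
For the next term, n = 7, so the run lengths are 27, 14, 7.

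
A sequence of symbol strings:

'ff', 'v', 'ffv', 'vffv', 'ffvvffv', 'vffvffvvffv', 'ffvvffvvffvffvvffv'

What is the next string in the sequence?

Each term (from the third on) is the two preceding terms concatenated in order: term 3 = ff·v = ffv.
Continuing: vffvffvvffv · ffvvffvvffvffvvffv gives term 8.

vffvffvvffvffvvffvvffvffvvffv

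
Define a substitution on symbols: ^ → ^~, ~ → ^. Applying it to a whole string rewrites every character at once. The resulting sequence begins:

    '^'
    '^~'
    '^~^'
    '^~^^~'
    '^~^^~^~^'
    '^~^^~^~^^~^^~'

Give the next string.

Rewriting the 13 symbols of ^~^^~^~^^~^^~ one by one yields ^~ ^ ^~ ^~ ^ ^~ ^ ^~ ^~ ^ ^~ ^~ ^; concatenated:

^~^^~^~^^~^^~^~^^~^~^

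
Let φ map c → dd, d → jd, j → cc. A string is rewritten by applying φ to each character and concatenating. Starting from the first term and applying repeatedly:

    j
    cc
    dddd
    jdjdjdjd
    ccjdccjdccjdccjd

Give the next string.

ddddccjdddddccjdddddccjdddddccjd

φ(ccjdccjdccjdccjd) expands symbol-by-symbol to dd dd cc jd dd dd cc jd dd dd cc jd dd dd cc jd; joining the 16 pieces gives the next term.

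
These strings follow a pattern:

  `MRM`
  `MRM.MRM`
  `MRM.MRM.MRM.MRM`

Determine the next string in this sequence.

Every step duplicates the string with '.' between the halves.
Doubling MRM.MRM.MRM.MRM with '.' between the halves:

MRM.MRM.MRM.MRM.MRM.MRM.MRM.MRM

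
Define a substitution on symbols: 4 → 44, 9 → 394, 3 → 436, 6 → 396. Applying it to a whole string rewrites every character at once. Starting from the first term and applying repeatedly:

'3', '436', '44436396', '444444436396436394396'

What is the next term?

Rewriting the 21 symbols of 444444436396436394396 one by one yields 44 44 44 44 44 44 44 436 396 436 394 396 44 436 396 436 394 44 436 394 396; concatenated:

444444444444444363964363943964443639643639444436394396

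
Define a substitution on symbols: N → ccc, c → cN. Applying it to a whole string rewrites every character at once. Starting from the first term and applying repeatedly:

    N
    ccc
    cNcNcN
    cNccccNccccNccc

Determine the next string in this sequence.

cNccccNcNcNcNccccNcNcNcNccccNcNcN

φ(cNccccNccccNccc) expands symbol-by-symbol to cN ccc cN cN cN cN ccc cN cN cN cN ccc cN cN cN; joining the 15 pieces gives the next term.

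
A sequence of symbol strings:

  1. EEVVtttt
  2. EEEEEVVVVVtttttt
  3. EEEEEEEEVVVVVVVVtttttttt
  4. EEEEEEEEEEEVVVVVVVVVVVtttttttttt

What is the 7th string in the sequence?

EEEEEEEEEEEEEEEEEEEEVVVVVVVVVVVVVVVVVVVVtttttttttttttttt

Each string has the form E^{3n-1} V^{3n-1} t^{2n+2} (n = 1, 2, …).
For term 7, n = 7, so the run lengths are 20, 20, 16.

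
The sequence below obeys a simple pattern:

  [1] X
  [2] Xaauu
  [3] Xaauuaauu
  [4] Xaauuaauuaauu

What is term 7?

The strings grow by a fixed suffix aauu each time.
From Xaauuaauuaauu, 3 further steps: Xaauuaauuaauu → Xaauuaauuaauuaauu → Xaauuaauuaauuaauuaauu → (answer).

Xaauuaauuaauuaauuaauuaauu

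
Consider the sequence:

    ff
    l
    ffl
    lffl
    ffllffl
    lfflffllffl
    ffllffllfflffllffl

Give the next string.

This is a Fibonacci-style word recurrence s(k) = s(k−2)·s(k−1): e.g. ff·l = ffl.
Continuing: lfflffllffl · ffllffllfflffllffl gives term 8.

lfflffllfflffllffllfflffllffl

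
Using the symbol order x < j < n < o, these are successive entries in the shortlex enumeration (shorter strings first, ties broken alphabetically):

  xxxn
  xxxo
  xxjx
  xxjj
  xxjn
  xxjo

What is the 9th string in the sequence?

xxnn

Continuing the enumeration 3 steps past xxjo: xxjo → xxnx → xxnj → (answer).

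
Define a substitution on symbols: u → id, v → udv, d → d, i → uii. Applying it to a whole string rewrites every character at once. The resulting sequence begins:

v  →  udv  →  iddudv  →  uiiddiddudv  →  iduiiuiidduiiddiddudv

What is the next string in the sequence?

φ(iduiiuiidduiiddiddudv) expands symbol-by-symbol to uii d id uii uii id uii uii d d id uii uii d d uii d d id d udv; joining the 21 pieces gives the next term.

uiididuiiuiiiduiiuiiddiduiiuiidduiiddiddudv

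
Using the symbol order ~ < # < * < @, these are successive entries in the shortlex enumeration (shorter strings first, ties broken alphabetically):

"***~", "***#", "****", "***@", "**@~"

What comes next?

Find the rightmost character of **@~ below @, bump it to the next letter, and reset everything to its right to ~.

**@#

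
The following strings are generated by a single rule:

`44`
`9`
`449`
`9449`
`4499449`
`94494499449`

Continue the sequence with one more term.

Each term (from the third on) is the two preceding terms concatenated in order: term 3 = 44·9 = 449.
The next term joins 4499449 and 94494499449.

449944994494499449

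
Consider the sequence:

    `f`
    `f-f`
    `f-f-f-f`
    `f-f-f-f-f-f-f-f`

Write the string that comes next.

f-f-f-f-f-f-f-f-f-f-f-f-f-f-f-f

Each string is two copies of the previous one joined by '-'.
One more doubling of f-f-f-f-f-f-f-f gives the answer.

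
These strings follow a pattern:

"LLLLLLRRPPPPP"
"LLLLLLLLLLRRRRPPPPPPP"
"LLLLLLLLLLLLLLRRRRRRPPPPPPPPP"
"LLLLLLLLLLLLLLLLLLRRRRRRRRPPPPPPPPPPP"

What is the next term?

Term n consists of 4n+2 L's, followed by 2n R's, followed by 2n+3 P's (n = 1, 2, …).
Setting n = 5 gives 22, 10, 13 characters in each block.

LLLLLLLLLLLLLLLLLLLLLLRRRRRRRRRRPPPPPPPPPPPPP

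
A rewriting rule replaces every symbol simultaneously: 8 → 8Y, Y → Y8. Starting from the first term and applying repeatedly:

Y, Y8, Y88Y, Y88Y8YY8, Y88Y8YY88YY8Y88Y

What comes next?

Y88Y8YY88YY8Y88Y8YY8Y88YY88Y8YY8

Replace each of the 16 characters of Y88Y8YY88YY8Y88Y in place — Y8 8Y 8Y Y8 8Y Y8 Y8 8Y 8Y Y8 Y8 8Y Y8 8Y 8Y Y8 — and concatenate.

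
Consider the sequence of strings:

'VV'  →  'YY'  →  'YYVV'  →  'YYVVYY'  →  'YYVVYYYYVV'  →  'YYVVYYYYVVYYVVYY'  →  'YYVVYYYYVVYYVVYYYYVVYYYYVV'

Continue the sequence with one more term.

Each term (from the third on) is the previous term followed by the one before it: term 3 = YY·VV = YYVV.
Continuing: YYVVYYYYVVYYVVYYYYVVYYYYVV · YYVVYYYYVVYYVVYY gives term 8.

YYVVYYYYVVYYVVYYYYVVYYYYVVYYVVYYYYVVYYVVYY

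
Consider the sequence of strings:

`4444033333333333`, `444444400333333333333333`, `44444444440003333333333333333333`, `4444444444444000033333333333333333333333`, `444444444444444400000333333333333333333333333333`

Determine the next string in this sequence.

44444444444444444440000003333333333333333333333333333333

Term n consists of 3n-2 4's, followed by n-1 0's, followed by 4n+3 3's, where the shown terms are n = 2, 3, 4, 5, 6.
Setting n = 7 gives 19, 6, 31 characters in each block.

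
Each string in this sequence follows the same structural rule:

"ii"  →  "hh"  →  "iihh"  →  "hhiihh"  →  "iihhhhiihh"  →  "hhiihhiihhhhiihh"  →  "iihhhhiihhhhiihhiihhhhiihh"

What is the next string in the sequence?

hhiihhiihhhhiihhiihhhhiihhhhiihhiihhhhiihh

Each term (from the third on) is the two preceding terms concatenated in order: term 3 = ii·hh = iihh.
So term 8 is hhiihhiihhhhiihh·iihhhhiihhhhiihhiihhhhiihh.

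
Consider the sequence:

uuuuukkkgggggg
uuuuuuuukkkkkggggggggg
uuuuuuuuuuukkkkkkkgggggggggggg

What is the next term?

Reading off run lengths: u runs 5, 8, 11; k runs 3, 5, 7; g runs 6, 9, 12 — each is linear in n, where the shown terms are n = 2, 3, 4.
For the next term, n = 5, so the run lengths are 14, 9, 15.

uuuuuuuuuuuuuukkkkkkkkkggggggggggggggg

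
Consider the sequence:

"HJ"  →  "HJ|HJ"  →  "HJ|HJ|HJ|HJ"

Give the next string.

Each string is two copies of the previous one joined by '|'.
Doubling HJ|HJ|HJ|HJ with '|' between the halves:

HJ|HJ|HJ|HJ|HJ|HJ|HJ|HJ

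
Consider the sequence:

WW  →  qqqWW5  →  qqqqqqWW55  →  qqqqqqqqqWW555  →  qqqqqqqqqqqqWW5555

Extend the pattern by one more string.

Each term wraps the previous one in qqq on the left and 5 on the right.
One more step from qqqqqqqqqqqqWW5555 gives the answer.

qqqqqqqqqqqqqqqWW55555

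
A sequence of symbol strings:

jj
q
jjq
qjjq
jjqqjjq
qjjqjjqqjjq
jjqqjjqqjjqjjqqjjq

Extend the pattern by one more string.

qjjqjjqqjjqjjqqjjqqjjqjjqqjjq

From term 3 onward, concatenate the second-to-last term with the last: jj·q = jjq, q·jjq = qjjq, …
The next term joins qjjqjjqqjjq and jjqqjjqqjjqjjqqjjq.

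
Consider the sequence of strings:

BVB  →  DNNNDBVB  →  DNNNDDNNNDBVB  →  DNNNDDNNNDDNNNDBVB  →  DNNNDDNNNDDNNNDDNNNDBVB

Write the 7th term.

DNNNDDNNNDDNNNDDNNNDDNNNDDNNNDBVB

Each term is the previous one with DNNND prepended.
From DNNNDDNNNDDNNNDDNNNDBVB, 2 further steps: DNNNDDNNNDDNNNDDNNNDBVB → DNNNDDNNNDDNNNDDNNNDDNNNDBVB → (answer).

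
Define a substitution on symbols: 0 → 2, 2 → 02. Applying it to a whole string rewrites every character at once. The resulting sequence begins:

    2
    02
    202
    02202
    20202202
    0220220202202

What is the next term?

Replace each of the 13 characters of 0220220202202 in place — 2 02 02 2 02 02 2 02 2 02 02 2 02 — and concatenate.

202022020220220202202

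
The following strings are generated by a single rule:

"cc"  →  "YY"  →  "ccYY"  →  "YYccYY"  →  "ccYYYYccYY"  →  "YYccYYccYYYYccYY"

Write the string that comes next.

ccYYYYccYYYYccYYccYYYYccYY

This is a Fibonacci-style word recurrence s(k) = s(k−2)·s(k−1): e.g. cc·YY = ccYY.
So term 7 is ccYYYYccYY·YYccYYccYYYYccYY.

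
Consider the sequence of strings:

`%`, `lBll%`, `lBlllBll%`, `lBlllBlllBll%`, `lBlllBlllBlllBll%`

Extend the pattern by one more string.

Each term is the previous one with lBll prepended.
So the next term is lBll·lBlllBlllBlllBll%.

lBlllBlllBlllBlllBll%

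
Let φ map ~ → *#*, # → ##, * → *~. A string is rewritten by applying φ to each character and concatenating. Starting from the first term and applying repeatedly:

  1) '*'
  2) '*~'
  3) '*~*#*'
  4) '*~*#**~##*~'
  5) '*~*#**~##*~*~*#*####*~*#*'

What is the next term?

Applying the rule to each of the 25 symbols of *~*#**~##*~*~*#*####*~*#* gives the pieces *~ *#* *~ ## *~ *~ *#* ## ## *~ *#* *~ *#* *~ ## *~ ## ## ## ## *~ *#* *~ ## *~, which concatenate to the answer.

*~*#**~##*~*~*#*####*~*#**~*#**~##*~########*~*#**~##*~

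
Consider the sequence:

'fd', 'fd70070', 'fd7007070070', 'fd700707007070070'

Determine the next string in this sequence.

The strings grow by a fixed suffix 70070 each time.
So the next term is fd700707007070070·70070.

fd70070700707007070070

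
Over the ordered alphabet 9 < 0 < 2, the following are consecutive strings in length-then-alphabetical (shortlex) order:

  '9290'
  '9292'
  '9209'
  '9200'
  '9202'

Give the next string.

The successor of 9202 increments the rightmost position that isn't already 2 and resets every position after it to 9.

9229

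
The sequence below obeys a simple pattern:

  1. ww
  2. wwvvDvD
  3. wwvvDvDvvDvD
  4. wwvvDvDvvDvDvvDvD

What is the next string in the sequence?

Each term is the previous one with vvDvD appended.
One more step from wwvvDvDvvDvDvvDvD gives the answer.

wwvvDvDvvDvDvvDvDvvDvD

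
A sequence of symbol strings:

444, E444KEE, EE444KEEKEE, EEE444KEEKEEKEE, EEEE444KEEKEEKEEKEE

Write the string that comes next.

Each term wraps the previous one in E on the left and KEE on the right.
One more step from EEEE444KEEKEEKEEKEE gives the answer.

EEEEE444KEEKEEKEEKEEKEE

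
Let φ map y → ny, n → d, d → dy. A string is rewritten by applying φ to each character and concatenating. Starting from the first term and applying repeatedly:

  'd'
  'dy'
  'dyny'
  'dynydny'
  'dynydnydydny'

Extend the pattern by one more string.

dynydnydydnydynydydny

Expanding dynydnydydny: d→dy, y→ny, n→d, y→ny, d→dy, n→d, y→ny, d→dy, y→ny, d→dy, n→d, y→ny. Concatenated: dy ny d ny dy d ny dy ny dy d ny.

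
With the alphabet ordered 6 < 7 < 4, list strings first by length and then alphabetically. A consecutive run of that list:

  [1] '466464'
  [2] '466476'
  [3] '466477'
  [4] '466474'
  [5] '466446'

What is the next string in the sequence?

Find the rightmost character of 466446 below 4, bump it to the next letter, and reset everything to its right to 6.

466447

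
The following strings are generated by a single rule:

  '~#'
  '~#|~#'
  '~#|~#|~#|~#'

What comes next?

~#|~#|~#|~#|~#|~#|~#|~#

Every step duplicates the string with '|' between the halves.
One more doubling of ~#|~#|~#|~# gives the answer.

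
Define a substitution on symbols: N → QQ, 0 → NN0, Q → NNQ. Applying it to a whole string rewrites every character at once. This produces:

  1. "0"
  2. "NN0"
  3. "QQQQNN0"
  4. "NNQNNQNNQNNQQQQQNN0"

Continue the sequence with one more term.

Rewriting the 19 symbols of NNQNNQNNQNNQQQQQNN0 one by one yields QQ QQ NNQ QQ QQ NNQ QQ QQ NNQ QQ QQ NNQ NNQ NNQ NNQ NNQ QQ QQ NN0; concatenated:

QQQQNNQQQQQNNQQQQQNNQQQQQNNQNNQNNQNNQNNQQQQQNN0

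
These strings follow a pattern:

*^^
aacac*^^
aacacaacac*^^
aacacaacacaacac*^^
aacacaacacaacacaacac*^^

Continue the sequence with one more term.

aacacaacacaacacaacacaacac*^^

The strings grow by a fixed prefix aacac each time.
One more step from aacacaacacaacacaacac*^^ gives the answer.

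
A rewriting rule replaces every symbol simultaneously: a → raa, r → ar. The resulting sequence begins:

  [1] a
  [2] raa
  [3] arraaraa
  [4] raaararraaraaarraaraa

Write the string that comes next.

Applying the rule to each of the 21 symbols of raaararraaraaarraaraa gives the pieces ar raa raa raa ar raa ar ar raa raa ar raa raa raa ar ar raa raa ar raa raa, which concatenate to the answer.

arraaraaraaarraaararraaraaarraaraaraaararraaraaarraaraa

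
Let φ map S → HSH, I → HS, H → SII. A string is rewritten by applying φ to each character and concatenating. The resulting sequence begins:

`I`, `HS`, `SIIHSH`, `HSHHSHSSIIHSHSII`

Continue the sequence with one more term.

Rewriting the 16 symbols of HSHHSHSSIIHSHSII one by one yields SII HSH SII SII HSH SII HSH HSH HS HS SII HSH SII HSH HS HS; concatenated:

SIIHSHSIISIIHSHSIIHSHHSHHSHSSIIHSHSIIHSHHSHS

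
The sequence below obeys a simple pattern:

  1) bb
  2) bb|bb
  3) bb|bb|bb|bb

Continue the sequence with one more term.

Every step duplicates the string with '|' between the halves.
Doubling bb|bb|bb|bb with '|' between the halves:

bb|bb|bb|bb|bb|bb|bb|bb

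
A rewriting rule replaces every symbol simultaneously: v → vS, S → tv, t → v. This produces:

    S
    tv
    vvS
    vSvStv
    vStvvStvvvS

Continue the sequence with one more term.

vStvvvSvStvvvSvSvStv

Expanding vStvvStvvvS: v→vS, S→tv, t→v, v→vS, v→vS, S→tv, t→v, v→vS, v→vS, v→vS, S→tv. Concatenated: vS tv v vS vS tv v vS vS vS tv.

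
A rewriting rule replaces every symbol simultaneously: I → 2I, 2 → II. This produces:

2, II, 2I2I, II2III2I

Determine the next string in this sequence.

2I2III2I2I2III2I

Expanding II2III2I: I→2I, I→2I, 2→II, I→2I, I→2I, I→2I, 2→II, I→2I. Concatenated: 2I 2I II 2I 2I 2I II 2I.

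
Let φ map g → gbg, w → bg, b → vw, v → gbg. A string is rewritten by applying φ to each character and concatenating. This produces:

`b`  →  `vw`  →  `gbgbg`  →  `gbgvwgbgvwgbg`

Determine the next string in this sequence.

Applying the rule to each of the 13 symbols of gbgvwgbgvwgbg gives the pieces gbg vw gbg gbg bg gbg vw gbg gbg bg gbg vw gbg, which concatenate to the answer.

gbgvwgbggbgbggbgvwgbggbgbggbgvwgbg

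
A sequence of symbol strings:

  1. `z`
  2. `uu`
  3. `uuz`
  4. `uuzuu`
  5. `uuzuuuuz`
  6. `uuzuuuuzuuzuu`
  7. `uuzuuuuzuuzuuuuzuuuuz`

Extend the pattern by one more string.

uuzuuuuzuuzuuuuzuuuuzuuzuuuuzuuzuu

From term 3 onward, concatenate the last term with the second-to-last: uu·z = uuz, uuz·uu = uuzuu, …
Continuing: uuzuuuuzuuzuuuuzuuuuz · uuzuuuuzuuzuu gives term 8.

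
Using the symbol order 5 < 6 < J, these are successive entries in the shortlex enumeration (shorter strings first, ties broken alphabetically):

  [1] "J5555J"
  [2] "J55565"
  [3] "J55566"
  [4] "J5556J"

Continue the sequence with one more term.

J555J5

Find the rightmost character of J5556J below J, bump it to the next letter, and reset everything to its right to 5.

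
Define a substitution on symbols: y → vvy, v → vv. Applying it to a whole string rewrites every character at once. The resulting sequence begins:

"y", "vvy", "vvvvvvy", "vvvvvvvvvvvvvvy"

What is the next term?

Replace each of the 15 characters of vvvvvvvvvvvvvvy in place — vv vv vv vv vv vv vv vv vv vv vv vv vv vv vvy — and concatenate.

vvvvvvvvvvvvvvvvvvvvvvvvvvvvvvy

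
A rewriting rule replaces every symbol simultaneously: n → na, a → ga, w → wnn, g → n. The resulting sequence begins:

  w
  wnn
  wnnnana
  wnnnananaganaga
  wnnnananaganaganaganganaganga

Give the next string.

wnnnananaganaganaganganaganganagangananganagangananga

Applying the rule to each of the 29 symbols of wnnnananaganaganaganganaganga gives the pieces wnn na na na ga na ga na ga n ga na ga n ga na ga n ga na n ga na ga n ga na n ga, which concatenate to the answer.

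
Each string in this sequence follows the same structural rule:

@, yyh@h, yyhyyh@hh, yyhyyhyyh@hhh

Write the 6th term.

yyhyyhyyhyyhyyh@hhhhh

Every step adds yyh to the front and h to the end of the previous string.
From yyhyyhyyh@hhh, 2 further steps: yyhyyhyyh@hhh → yyhyyhyyhyyh@hhhh → (answer).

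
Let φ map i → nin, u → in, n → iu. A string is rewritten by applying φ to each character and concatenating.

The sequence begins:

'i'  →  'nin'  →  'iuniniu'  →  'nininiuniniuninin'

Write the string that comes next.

Rewriting the 17 symbols of nininiuniniuninin one by one yields iu nin iu nin iu nin in iu nin iu nin in iu nin iu nin iu; concatenated:

iuniniuniniunininiuniniunininiuniniuniniu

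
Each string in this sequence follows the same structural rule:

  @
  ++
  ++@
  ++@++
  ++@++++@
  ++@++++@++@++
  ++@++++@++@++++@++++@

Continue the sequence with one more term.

From term 3 onward, concatenate the last term with the second-to-last: ++·@ = ++@, ++@·++ = ++@++, …
The next term joins ++@++++@++@++++@++++@ and ++@++++@++@++.

++@++++@++@++++@++++@++@++++@++@++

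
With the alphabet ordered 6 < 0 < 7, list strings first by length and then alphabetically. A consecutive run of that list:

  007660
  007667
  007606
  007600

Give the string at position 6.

007676

Stepping forward 2 times from 007600: 007600 → 007607, then the target.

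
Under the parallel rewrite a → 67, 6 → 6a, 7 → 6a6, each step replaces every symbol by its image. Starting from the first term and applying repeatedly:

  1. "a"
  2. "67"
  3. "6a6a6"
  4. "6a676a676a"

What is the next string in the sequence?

6a676a6a66a676a6a66a67

Expanding 6a676a676a: 6→6a, a→67, 6→6a, 7→6a6, 6→6a, a→67, 6→6a, 7→6a6, 6→6a, a→67. Concatenated: 6a 67 6a 6a6 6a 67 6a 6a6 6a 67.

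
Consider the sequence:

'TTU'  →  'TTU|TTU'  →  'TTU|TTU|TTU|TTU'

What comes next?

Every step duplicates the string with '|' between the halves.
Doubling TTU|TTU|TTU|TTU with '|' between the halves:

TTU|TTU|TTU|TTU|TTU|TTU|TTU|TTU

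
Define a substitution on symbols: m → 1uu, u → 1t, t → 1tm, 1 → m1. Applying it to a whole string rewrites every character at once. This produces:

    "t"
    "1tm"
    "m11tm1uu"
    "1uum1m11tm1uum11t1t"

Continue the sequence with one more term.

m11t1t1uum11uum1m11tm1uum11t1t1uum1m11tmm11tm

φ(1uum1m11tm1uum11t1t) expands symbol-by-symbol to m1 1t 1t 1uu m1 1uu m1 m1 1tm 1uu m1 1t 1t 1uu m1 m1 1tm m1 1tm; joining the 19 pieces gives the next term.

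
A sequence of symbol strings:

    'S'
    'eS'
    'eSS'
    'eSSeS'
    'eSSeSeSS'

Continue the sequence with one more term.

eSSeSeSSeSSeS

From term 3 onward, concatenate the last term with the second-to-last: eS·S = eSS, eSS·eS = eSSeS, …
So term 6 is eSSeSeSS·eSSeS.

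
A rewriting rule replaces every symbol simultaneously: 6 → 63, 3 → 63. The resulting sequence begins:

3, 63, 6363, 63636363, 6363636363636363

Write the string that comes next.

63636363636363636363636363636363

Applying the rule to each of the 16 symbols of 6363636363636363 gives the pieces 63 63 63 63 63 63 63 63 63 63 63 63 63 63 63 63, which concatenate to the answer.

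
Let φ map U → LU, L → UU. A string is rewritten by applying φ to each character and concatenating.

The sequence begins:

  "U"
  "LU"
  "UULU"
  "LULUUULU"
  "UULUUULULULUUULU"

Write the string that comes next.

LULUUULULULUUULUUULUUULULULUUULU

Applying the rule to each of the 16 symbols of UULUUULULULUUULU gives the pieces LU LU UU LU LU LU UU LU UU LU UU LU LU LU UU LU, which concatenate to the answer.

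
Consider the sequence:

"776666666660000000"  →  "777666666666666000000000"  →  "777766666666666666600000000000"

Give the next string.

777776666666666666666660000000000000

Reading off run lengths: 7 runs 2, 3, 4; 6 runs 9, 12, 15; 0 runs 7, 9, 11 — each is linear in n, where the shown terms are n = 3, 4, 5.
For the next term, n = 6, so the run lengths are 5, 18, 13.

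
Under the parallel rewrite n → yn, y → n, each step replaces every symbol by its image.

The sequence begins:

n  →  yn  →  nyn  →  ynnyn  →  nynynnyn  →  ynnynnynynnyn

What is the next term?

nynynnynynnynnynynnyn

Replace each of the 13 characters of ynnynnynynnyn in place — n yn yn n yn yn n yn n yn yn n yn — and concatenate.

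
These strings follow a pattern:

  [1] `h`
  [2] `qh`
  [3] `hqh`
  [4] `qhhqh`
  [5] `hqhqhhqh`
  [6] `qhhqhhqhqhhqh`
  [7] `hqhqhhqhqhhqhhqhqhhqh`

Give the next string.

From term 3 onward, concatenate the second-to-last term with the last: h·qh = hqh, qh·hqh = qhhqh, …
The next term joins qhhqhhqhqhhqh and hqhqhhqhqhhqhhqhqhhqh.

qhhqhhqhqhhqhhqhqhhqhqhhqhhqhqhhqh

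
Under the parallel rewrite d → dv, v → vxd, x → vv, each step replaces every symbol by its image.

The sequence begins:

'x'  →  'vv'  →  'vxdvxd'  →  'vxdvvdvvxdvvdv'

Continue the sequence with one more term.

Rewriting the 14 symbols of vxdvvdvvxdvvdv one by one yields vxd vv dv vxd vxd dv vxd vxd vv dv vxd vxd dv vxd; concatenated:

vxdvvdvvxdvxddvvxdvxdvvdvvxdvxddvvxd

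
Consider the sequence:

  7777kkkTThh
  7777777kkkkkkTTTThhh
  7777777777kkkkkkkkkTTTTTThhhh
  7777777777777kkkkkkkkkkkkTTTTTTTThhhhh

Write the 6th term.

Each string has the form 7^{3n+1} k^{3n} T^{2n} h^{n+1} (n = 1, 2, …).
For term 6, n = 6, so the run lengths are 19, 18, 12, 7.

7777777777777777777kkkkkkkkkkkkkkkkkkTTTTTTTTTTTThhhhhhh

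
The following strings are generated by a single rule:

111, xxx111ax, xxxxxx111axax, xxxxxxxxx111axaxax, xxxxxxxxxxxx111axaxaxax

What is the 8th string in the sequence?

Every step adds xxx to the front and ax to the end of the previous string.
From xxxxxxxxxxxx111axaxaxax, 3 further steps: xxxxxxxxxxxx111axaxaxax → xxxxxxxxxxxxxxx111axaxaxaxax → xxxxxxxxxxxxxxxxxx111axaxaxaxaxax → (answer).

xxxxxxxxxxxxxxxxxxxxx111axaxaxaxaxaxax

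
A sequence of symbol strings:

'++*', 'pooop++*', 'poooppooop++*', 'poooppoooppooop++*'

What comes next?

Every step adds pooop at the front: s(k+1) = pooop·s(k).
One more step from poooppoooppooop++* gives the answer.

poooppoooppoooppooop++*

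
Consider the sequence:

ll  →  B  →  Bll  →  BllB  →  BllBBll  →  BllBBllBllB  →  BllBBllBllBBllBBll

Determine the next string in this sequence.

This is a Fibonacci-style word recurrence s(k) = s(k−1)·s(k−2): e.g. B·ll = Bll.
Continuing: BllBBllBllBBllBBll · BllBBllBllB gives term 8.

BllBBllBllBBllBBllBllBBllBllB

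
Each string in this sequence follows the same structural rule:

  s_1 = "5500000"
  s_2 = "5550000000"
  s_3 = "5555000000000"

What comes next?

Each string has the form 5^{n} 0^{2n+1}, where the shown terms are n = 2, 3, 4.
At n = 5 the blocks have lengths 5, 11.

5555500000000000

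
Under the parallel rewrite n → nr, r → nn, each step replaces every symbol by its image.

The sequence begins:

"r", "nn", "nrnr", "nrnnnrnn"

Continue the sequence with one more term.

Apply φ to nrnnnrnn symbol by symbol: n→nr, r→nn, n→nr, n→nr, n→nr, r→nn, n→nr, n→nr; joined: nr nn nr nr nr nn nr nr.

nrnnnrnrnrnnnrnr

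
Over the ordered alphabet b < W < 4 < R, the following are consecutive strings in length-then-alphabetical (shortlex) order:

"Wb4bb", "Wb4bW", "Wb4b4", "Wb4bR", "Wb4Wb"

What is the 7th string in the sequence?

Stepping forward 2 times from Wb4Wb: Wb4Wb → Wb4WW, then the target.

Wb4W4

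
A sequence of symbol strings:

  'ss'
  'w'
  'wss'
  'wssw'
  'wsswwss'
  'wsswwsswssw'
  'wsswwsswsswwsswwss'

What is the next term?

wsswwsswsswwsswwsswsswwsswssw

This is a Fibonacci-style word recurrence s(k) = s(k−1)·s(k−2): e.g. w·ss = wss.
Continuing: wsswwsswsswwsswwss · wsswwsswssw gives term 8.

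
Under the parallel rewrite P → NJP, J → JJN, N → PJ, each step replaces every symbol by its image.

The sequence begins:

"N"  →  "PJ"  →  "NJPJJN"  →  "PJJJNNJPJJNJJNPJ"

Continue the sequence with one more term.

φ(PJJJNNJPJJNJJNPJ) expands symbol-by-symbol to NJP JJN JJN JJN PJ PJ JJN NJP JJN JJN PJ JJN JJN PJ NJP JJN; joining the 16 pieces gives the next term.

NJPJJNJJNJJNPJPJJJNNJPJJNJJNPJJJNJJNPJNJPJJN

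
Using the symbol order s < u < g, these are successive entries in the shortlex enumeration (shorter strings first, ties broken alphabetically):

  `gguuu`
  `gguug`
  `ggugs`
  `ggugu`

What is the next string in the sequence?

ggugg

Find the rightmost character of ggugu below g, bump it to the next letter, and reset everything to its right to s.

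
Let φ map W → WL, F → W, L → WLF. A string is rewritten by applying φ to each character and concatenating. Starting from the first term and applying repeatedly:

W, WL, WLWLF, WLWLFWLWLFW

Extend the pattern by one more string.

WLWLFWLWLFWWLWLFWLWLFWWL

Apply φ to WLWLFWLWLFW symbol by symbol: W→WL, L→WLF, W→WL, L→WLF, F→W, W→WL, L→WLF, W→WL, L→WLF, F→W, W→WL; joined: WL WLF WL WLF W WL WLF WL WLF W WL.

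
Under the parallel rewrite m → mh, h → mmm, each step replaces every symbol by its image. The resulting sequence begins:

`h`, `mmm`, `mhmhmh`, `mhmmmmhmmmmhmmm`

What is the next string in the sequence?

mhmmmmhmhmhmhmmmmhmhmhmhmmmmhmhmh

φ(mhmmmmhmmmmhmmm) expands symbol-by-symbol to mh mmm mh mh mh mh mmm mh mh mh mh mmm mh mh mh; joining the 15 pieces gives the next term.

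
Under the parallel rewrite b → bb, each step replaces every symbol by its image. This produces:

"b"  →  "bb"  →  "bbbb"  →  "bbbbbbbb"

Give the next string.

bbbbbbbbbbbbbbbb

Expanding bbbbbbbb: b→bb, b→bb, b→bb, b→bb, b→bb, b→bb, b→bb, b→bb. Concatenated: bb bb bb bb bb bb bb bb.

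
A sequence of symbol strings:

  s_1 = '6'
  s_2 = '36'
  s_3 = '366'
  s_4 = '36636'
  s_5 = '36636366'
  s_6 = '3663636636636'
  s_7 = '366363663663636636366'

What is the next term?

Each term (from the third on) is the previous term followed by the one before it: term 3 = 36·6 = 366.
So term 8 is 366363663663636636366·3663636636636.

3663636636636366363663663636636636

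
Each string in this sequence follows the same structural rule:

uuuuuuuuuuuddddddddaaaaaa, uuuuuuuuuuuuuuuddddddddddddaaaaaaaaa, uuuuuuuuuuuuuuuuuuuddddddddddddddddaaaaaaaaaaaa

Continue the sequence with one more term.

The n-th term is 4n+3 u's then 4n d's then 3n a's, where the shown terms are n = 2, 3, 4.
Setting n = 5 gives 23, 20, 15 characters in each block.

uuuuuuuuuuuuuuuuuuuuuuuddddddddddddddddddddaaaaaaaaaaaaaaa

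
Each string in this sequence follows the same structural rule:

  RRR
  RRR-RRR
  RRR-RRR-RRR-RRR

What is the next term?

RRR-RRR-RRR-RRR-RRR-RRR-RRR-RRR

Each string is two copies of the previous one joined by '-'.
One more doubling of RRR-RRR-RRR-RRR gives the answer.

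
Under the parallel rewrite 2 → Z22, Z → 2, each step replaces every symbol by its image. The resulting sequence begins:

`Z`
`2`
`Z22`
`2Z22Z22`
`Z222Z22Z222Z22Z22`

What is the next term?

φ(Z222Z22Z222Z22Z22) expands symbol-by-symbol to 2 Z22 Z22 Z22 2 Z22 Z22 2 Z22 Z22 Z22 2 Z22 Z22 2 Z22 Z22; joining the 17 pieces gives the next term.

2Z22Z22Z222Z22Z222Z22Z22Z222Z22Z222Z22Z22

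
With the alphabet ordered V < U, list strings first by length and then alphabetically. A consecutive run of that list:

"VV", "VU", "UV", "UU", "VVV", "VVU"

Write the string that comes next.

VUV

Treat VVU as a base-2 numeral over the given alphabet and add one, carrying through any trailing U's.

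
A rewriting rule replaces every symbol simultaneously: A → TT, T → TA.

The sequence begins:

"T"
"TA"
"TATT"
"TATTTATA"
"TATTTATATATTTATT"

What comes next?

TATTTATATATTTATTTATTTATATATTTATA

φ(TATTTATATATTTATT) expands symbol-by-symbol to TA TT TA TA TA TT TA TT TA TT TA TA TA TT TA TA; joining the 16 pieces gives the next term.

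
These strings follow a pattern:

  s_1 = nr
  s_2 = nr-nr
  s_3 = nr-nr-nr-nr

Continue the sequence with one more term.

s(k+1) = s(k)·-·s(k) — each term doubles the last with '-' between the halves.
Doubling nr-nr-nr-nr with '-' between the halves:

nr-nr-nr-nr-nr-nr-nr-nr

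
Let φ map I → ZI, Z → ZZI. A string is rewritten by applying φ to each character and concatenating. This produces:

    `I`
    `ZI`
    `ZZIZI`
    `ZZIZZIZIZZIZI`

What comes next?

Rewriting the 13 symbols of ZZIZZIZIZZIZI one by one yields ZZI ZZI ZI ZZI ZZI ZI ZZI ZI ZZI ZZI ZI ZZI ZI; concatenated:

ZZIZZIZIZZIZZIZIZZIZIZZIZZIZIZZIZI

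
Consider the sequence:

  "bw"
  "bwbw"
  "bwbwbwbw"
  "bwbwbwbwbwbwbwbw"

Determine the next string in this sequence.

Every step duplicates the string.
Doubling bwbwbwbwbwbwbwbw:

bwbwbwbwbwbwbwbwbwbwbwbwbwbwbwbw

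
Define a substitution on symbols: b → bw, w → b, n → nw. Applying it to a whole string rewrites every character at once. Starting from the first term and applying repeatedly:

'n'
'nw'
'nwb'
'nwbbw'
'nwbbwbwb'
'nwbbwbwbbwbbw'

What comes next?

φ(nwbbwbwbbwbbw) expands symbol-by-symbol to nw b bw bw b bw b bw bw b bw bw b; joining the 13 pieces gives the next term.

nwbbwbwbbwbbwbwbbwbwb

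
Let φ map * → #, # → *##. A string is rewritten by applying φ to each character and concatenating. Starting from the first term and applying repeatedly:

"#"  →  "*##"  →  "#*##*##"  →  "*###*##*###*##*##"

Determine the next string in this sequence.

Replace each of the 17 characters of *###*##*###*##*## in place — # *## *## *## # *## *## # *## *## *## # *## *## # *## *## — and concatenate.

#*##*##*###*##*###*##*##*###*##*###*##*##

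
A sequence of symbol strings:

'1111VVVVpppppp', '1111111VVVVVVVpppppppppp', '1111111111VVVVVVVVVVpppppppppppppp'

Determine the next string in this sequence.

1111111111111VVVVVVVVVVVVVpppppppppppppppppp

Term n consists of 3n+1 1's, followed by 3n+1 V's, followed by 4n+2 p's (n = 1, 2, …).
At n = 4 the blocks have lengths 13, 13, 18.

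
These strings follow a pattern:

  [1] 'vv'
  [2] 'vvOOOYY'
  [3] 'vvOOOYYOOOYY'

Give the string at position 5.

vvOOOYYOOOYYOOOYYOOOYY

The strings grow by a fixed suffix OOOYY each time.
From vvOOOYYOOOYY, 2 further steps: vvOOOYYOOOYY → vvOOOYYOOOYYOOOYY → (answer).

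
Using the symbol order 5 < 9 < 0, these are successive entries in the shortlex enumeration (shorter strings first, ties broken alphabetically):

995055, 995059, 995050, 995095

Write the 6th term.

Stepping forward 2 times from 995095: 995095 → 995099, then the target.

995090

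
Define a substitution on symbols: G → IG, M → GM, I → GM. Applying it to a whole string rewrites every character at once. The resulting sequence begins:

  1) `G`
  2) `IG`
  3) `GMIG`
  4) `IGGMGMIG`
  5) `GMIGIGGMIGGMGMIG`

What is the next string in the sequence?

IGGMGMIGGMIGIGGMGMIGIGGMIGGMGMIG

Replace each of the 16 characters of GMIGIGGMIGGMGMIG in place — IG GM GM IG GM IG IG GM GM IG IG GM IG GM GM IG — and concatenate.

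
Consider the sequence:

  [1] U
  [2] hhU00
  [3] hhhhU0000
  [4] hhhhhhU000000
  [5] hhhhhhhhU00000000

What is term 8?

hhhhhhhhhhhhhhU00000000000000

s(k+1) = hh·s(k)·00, so each term gains hh as a prefix and 00 as a suffix.
From hhhhhhhhU00000000, 3 further steps: hhhhhhhhU00000000 → hhhhhhhhhhU0000000000 → hhhhhhhhhhhhU000000000000 → (answer).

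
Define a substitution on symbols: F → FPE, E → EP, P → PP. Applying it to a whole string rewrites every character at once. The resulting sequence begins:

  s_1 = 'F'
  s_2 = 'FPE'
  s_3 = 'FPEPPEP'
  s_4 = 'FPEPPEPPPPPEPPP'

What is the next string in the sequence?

Rewriting the 15 symbols of FPEPPEPPPPPEPPP one by one yields FPE PP EP PP PP EP PP PP PP PP PP EP PP PP PP; concatenated:

FPEPPEPPPPPEPPPPPPPPPPPEPPPPPPP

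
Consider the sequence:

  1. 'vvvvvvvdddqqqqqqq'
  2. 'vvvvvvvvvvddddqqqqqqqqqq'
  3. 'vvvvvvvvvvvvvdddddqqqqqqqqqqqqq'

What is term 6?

vvvvvvvvvvvvvvvvvvvvvvddddddddqqqqqqqqqqqqqqqqqqqqqq

Term n consists of 3n+1 v's, followed by n+1 d's, followed by 3n+1 q's, where the shown terms are n = 2, 3, 4.
At n = 7 the blocks have lengths 22, 8, 22.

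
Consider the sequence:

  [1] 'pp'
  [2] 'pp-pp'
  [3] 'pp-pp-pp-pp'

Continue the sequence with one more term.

Every step duplicates the string with '-' between the halves.
Doubling pp-pp-pp-pp with '-' between the halves:

pp-pp-pp-pp-pp-pp-pp-pp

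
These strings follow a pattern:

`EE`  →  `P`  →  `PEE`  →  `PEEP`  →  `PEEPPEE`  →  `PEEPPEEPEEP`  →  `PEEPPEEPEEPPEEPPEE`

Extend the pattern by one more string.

PEEPPEEPEEPPEEPPEEPEEPPEEPEEP

Each term (from the third on) is the previous term followed by the one before it: term 3 = P·EE = PEE.
So term 8 is PEEPPEEPEEPPEEPPEE·PEEPPEEPEEP.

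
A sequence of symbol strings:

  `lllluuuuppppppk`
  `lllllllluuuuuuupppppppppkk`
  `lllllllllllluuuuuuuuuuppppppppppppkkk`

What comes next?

lllllllllllllllluuuuuuuuuuuuupppppppppppppppkkkk

The n-th term is 4n l's then 3n+1 u's then 3n+3 p's then n k's (n = 1, 2, …).
Setting n = 4 gives 16, 13, 15, 4 characters in each block.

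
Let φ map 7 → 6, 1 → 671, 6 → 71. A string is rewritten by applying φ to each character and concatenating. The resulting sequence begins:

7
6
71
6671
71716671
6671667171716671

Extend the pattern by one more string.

71716671717166716671667171716671

Replace each of the 16 characters of 6671667171716671 in place — 71 71 6 671 71 71 6 671 6 671 6 671 71 71 6 671 — and concatenate.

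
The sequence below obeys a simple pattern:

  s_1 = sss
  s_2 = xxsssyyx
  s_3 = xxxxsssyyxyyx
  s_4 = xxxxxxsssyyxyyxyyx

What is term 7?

xxxxxxxxxxxxsssyyxyyxyyxyyxyyxyyx

Every step adds xx to the front and yyx to the end of the previous string.
From xxxxxxsssyyxyyxyyx, 3 further steps: xxxxxxsssyyxyyxyyx → xxxxxxxxsssyyxyyxyyxyyx → xxxxxxxxxxsssyyxyyxyyxyyxyyx → (answer).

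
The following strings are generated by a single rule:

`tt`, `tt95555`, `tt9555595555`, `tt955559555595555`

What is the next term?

tt95555955559555595555

Each term is the previous one with 95555 appended.
So the next term is tt955559555595555·95555.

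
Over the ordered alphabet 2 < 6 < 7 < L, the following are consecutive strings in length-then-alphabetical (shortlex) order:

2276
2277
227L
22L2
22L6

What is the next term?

22L7

Find the rightmost character of 22L6 below L, bump it to the next letter, and reset everything to its right to 2.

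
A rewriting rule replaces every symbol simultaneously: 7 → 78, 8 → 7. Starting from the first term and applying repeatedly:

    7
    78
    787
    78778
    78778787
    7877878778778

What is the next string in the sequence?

787787877877878778787

Applying the rule to each of the 13 symbols of 7877878778778 gives the pieces 78 7 78 78 7 78 7 78 78 7 78 78 7, which concatenate to the answer.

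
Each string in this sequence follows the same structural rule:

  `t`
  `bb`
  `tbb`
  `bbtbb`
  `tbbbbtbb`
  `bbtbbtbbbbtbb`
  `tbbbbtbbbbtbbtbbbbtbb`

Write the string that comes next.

bbtbbtbbbbtbbtbbbbtbbbbtbbtbbbbtbb

This is a Fibonacci-style word recurrence s(k) = s(k−2)·s(k−1): e.g. t·bb = tbb.
The next term joins bbtbbtbbbbtbb and tbbbbtbbbbtbbtbbbbtbb.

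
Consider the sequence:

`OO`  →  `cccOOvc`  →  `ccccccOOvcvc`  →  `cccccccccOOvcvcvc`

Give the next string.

Each term wraps the previous one in ccc on the left and vc on the right.
Applying this once more to cccccccccOOvcvcvc:

ccccccccccccOOvcvcvcvc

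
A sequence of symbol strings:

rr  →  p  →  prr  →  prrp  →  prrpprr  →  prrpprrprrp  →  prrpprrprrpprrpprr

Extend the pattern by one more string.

prrpprrprrpprrpprrprrpprrprrp

This is a Fibonacci-style word recurrence s(k) = s(k−1)·s(k−2): e.g. p·rr = prr.
The next term joins prrpprrprrpprrpprr and prrpprrprrp.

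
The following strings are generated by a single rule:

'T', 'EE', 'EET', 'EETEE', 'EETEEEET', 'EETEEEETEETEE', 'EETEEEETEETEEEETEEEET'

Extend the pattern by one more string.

EETEEEETEETEEEETEEEETEETEEEETEETEE

This is a Fibonacci-style word recurrence s(k) = s(k−1)·s(k−2): e.g. EE·T = EET.
So term 8 is EETEEEETEETEEEETEEEET·EETEEEETEETEE.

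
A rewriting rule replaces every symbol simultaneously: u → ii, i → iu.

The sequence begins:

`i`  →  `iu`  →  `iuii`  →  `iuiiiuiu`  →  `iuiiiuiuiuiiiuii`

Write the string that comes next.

iuiiiuiuiuiiiuiiiuiiiuiuiuiiiuiu

Replace each of the 16 characters of iuiiiuiuiuiiiuii in place — iu ii iu iu iu ii iu ii iu ii iu iu iu ii iu iu — and concatenate.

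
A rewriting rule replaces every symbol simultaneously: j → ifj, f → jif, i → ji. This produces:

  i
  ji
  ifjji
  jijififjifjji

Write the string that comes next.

φ(jijififjifjji) expands symbol-by-symbol to ifj ji ifj ji jif ji jif ifj ji jif ifj ifj ji; joining the 13 pieces gives the next term.

ifjjiifjjijifjijififjjijififjifjji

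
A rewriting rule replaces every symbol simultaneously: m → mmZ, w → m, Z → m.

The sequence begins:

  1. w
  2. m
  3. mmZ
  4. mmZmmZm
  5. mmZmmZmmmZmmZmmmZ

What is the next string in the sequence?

φ(mmZmmZmmmZmmZmmmZ) expands symbol-by-symbol to mmZ mmZ m mmZ mmZ m mmZ mmZ mmZ m mmZ mmZ m mmZ mmZ mmZ m; joining the 17 pieces gives the next term.

mmZmmZmmmZmmZmmmZmmZmmZmmmZmmZmmmZmmZmmZm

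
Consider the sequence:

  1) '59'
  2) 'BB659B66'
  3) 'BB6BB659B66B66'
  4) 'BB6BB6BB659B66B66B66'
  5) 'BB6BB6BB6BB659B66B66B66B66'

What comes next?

Every step adds BB6 to the front and B66 to the end of the previous string.
So the next term is BB6·BB6BB6BB6BB659B66B66B66B66·B66.

BB6BB6BB6BB6BB659B66B66B66B66B66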